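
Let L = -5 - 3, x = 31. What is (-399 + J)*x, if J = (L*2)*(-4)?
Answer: -10385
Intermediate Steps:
L = -8
J = 64 (J = -8*2*(-4) = -16*(-4) = 64)
(-399 + J)*x = (-399 + 64)*31 = -335*31 = -10385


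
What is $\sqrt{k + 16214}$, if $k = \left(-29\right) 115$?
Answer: $9 \sqrt{159} \approx 113.49$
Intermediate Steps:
$k = -3335$
$\sqrt{k + 16214} = \sqrt{-3335 + 16214} = \sqrt{12879} = 9 \sqrt{159}$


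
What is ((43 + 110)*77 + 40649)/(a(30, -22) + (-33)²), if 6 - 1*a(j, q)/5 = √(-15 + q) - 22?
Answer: 32218235/755683 + 131075*I*√37/755683 ≈ 42.635 + 1.0551*I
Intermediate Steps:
a(j, q) = 140 - 5*√(-15 + q) (a(j, q) = 30 - 5*(√(-15 + q) - 22) = 30 - 5*(-22 + √(-15 + q)) = 30 + (110 - 5*√(-15 + q)) = 140 - 5*√(-15 + q))
((43 + 110)*77 + 40649)/(a(30, -22) + (-33)²) = ((43 + 110)*77 + 40649)/((140 - 5*√(-15 - 22)) + (-33)²) = (153*77 + 40649)/((140 - 5*I*√37) + 1089) = (11781 + 40649)/((140 - 5*I*√37) + 1089) = 52430/((140 - 5*I*√37) + 1089) = 52430/(1229 - 5*I*√37)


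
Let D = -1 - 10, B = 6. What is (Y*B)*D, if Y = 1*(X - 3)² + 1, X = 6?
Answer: -660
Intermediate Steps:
Y = 10 (Y = 1*(6 - 3)² + 1 = 1*3² + 1 = 1*9 + 1 = 9 + 1 = 10)
D = -11
(Y*B)*D = (10*6)*(-11) = 60*(-11) = -660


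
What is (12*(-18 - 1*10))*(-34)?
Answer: 11424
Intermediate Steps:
(12*(-18 - 1*10))*(-34) = (12*(-18 - 10))*(-34) = (12*(-28))*(-34) = -336*(-34) = 11424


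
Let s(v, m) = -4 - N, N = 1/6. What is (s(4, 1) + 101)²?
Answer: 337561/36 ≈ 9376.7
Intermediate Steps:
N = ⅙ ≈ 0.16667
s(v, m) = -25/6 (s(v, m) = -4 - 1*⅙ = -4 - ⅙ = -25/6)
(s(4, 1) + 101)² = (-25/6 + 101)² = (581/6)² = 337561/36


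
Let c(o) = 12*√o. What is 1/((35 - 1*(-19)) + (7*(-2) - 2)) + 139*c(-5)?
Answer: 1/38 + 1668*I*√5 ≈ 0.026316 + 3729.8*I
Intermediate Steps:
1/((35 - 1*(-19)) + (7*(-2) - 2)) + 139*c(-5) = 1/((35 - 1*(-19)) + (7*(-2) - 2)) + 139*(12*√(-5)) = 1/((35 + 19) + (-14 - 2)) + 139*(12*(I*√5)) = 1/(54 - 16) + 139*(12*I*√5) = 1/38 + 1668*I*√5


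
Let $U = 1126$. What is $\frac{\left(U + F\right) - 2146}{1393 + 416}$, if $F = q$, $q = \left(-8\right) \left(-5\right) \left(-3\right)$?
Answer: $- \frac{380}{603} \approx -0.63018$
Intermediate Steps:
$q = -120$ ($q = 40 \left(-3\right) = -120$)
$F = -120$
$\frac{\left(U + F\right) - 2146}{1393 + 416} = \frac{\left(1126 - 120\right) - 2146}{1393 + 416} = \frac{1006 - 2146}{1809} = \left(-1140\right) \frac{1}{1809} = - \frac{380}{603}$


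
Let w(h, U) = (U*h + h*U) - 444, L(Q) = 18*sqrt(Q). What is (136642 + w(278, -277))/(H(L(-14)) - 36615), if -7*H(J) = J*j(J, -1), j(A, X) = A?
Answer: 5938/11989 ≈ 0.49529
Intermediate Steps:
H(J) = -J**2/7 (H(J) = -J*J/7 = -J**2/7)
w(h, U) = -444 + 2*U*h (w(h, U) = (U*h + U*h) - 444 = 2*U*h - 444 = -444 + 2*U*h)
(136642 + w(278, -277))/(H(L(-14)) - 36615) = (136642 + (-444 + 2*(-277)*278))/(-(18*sqrt(-14))**2/7 - 36615) = (136642 + (-444 - 154012))/(-(18*(I*sqrt(14)))**2/7 - 36615) = (136642 - 154456)/(-(18*I*sqrt(14))**2/7 - 36615) = -17814/(-1/7*(-4536) - 36615) = -17814/(648 - 36615) = -17814/(-35967) = -17814*(-1/35967) = 5938/11989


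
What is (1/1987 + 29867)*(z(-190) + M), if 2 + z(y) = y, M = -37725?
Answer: -2250212044410/1987 ≈ -1.1325e+9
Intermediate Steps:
z(y) = -2 + y
(1/1987 + 29867)*(z(-190) + M) = (1/1987 + 29867)*((-2 - 190) - 37725) = (1/1987 + 29867)*(-192 - 37725) = (59345730/1987)*(-37917) = -2250212044410/1987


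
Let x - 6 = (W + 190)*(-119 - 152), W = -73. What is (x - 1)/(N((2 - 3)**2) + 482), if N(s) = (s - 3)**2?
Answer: -15851/243 ≈ -65.230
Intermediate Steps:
N(s) = (-3 + s)**2
x = -31701 (x = 6 + (-73 + 190)*(-119 - 152) = 6 + 117*(-271) = 6 - 31707 = -31701)
(x - 1)/(N((2 - 3)**2) + 482) = (-31701 - 1)/((-3 + (2 - 3)**2)**2 + 482) = -31702/((-3 + (-1)**2)**2 + 482) = -31702/((-3 + 1)**2 + 482) = -31702/((-2)**2 + 482) = -31702/(4 + 482) = -31702/486 = -31702*1/486 = -15851/243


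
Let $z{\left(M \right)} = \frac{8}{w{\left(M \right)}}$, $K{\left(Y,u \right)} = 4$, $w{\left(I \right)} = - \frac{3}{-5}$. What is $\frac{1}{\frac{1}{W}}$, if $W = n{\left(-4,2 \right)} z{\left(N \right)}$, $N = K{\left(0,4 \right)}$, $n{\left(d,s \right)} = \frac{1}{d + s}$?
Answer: $- \frac{20}{3} \approx -6.6667$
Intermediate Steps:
$w{\left(I \right)} = \frac{3}{5}$ ($w{\left(I \right)} = \left(-3\right) \left(- \frac{1}{5}\right) = \frac{3}{5}$)
$N = 4$
$z{\left(M \right)} = \frac{40}{3}$ ($z{\left(M \right)} = \frac{8}{\frac{3}{5}} = 8 \cdot \frac{5}{3} = \frac{40}{3}$)
$W = - \frac{20}{3}$ ($W = \frac{1}{-4 + 2} \cdot \frac{40}{3} = \frac{1}{-2} \cdot \frac{40}{3} = \left(- \frac{1}{2}\right) \frac{40}{3} = - \frac{20}{3} \approx -6.6667$)
$\frac{1}{\frac{1}{W}} = \frac{1}{\frac{1}{- \frac{20}{3}}} = \frac{1}{- \frac{3}{20}} = - \frac{20}{3}$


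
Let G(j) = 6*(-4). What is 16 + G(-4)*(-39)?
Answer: 952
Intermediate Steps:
G(j) = -24
16 + G(-4)*(-39) = 16 - 24*(-39) = 16 + 936 = 952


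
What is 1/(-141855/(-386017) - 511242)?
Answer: -386017/197347961259 ≈ -1.9560e-6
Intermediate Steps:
1/(-141855/(-386017) - 511242) = 1/(-141855*(-1/386017) - 511242) = 1/(141855/386017 - 511242) = 1/(-197347961259/386017) = -386017/197347961259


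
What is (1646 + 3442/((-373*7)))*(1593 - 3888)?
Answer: -9855335880/2611 ≈ -3.7745e+6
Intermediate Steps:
(1646 + 3442/((-373*7)))*(1593 - 3888) = (1646 + 3442/(-2611))*(-2295) = (1646 + 3442*(-1/2611))*(-2295) = (1646 - 3442/2611)*(-2295) = (4294264/2611)*(-2295) = -9855335880/2611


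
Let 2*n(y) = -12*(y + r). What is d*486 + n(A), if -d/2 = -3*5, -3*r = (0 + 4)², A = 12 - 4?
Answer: 14564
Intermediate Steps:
A = 8
r = -16/3 (r = -(0 + 4)²/3 = -⅓*4² = -⅓*16 = -16/3 ≈ -5.3333)
d = 30 (d = -(-6)*5 = -2*(-15) = 30)
n(y) = 32 - 6*y (n(y) = (-12*(y - 16/3))/2 = (-12*(-16/3 + y))/2 = (64 - 12*y)/2 = 32 - 6*y)
d*486 + n(A) = 30*486 + (32 - 6*8) = 14580 + (32 - 48) = 14580 - 16 = 14564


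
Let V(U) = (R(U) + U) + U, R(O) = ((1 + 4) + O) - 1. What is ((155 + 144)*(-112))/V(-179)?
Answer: 2576/41 ≈ 62.829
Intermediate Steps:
R(O) = 4 + O (R(O) = (5 + O) - 1 = 4 + O)
V(U) = 4 + 3*U (V(U) = ((4 + U) + U) + U = (4 + 2*U) + U = 4 + 3*U)
((155 + 144)*(-112))/V(-179) = ((155 + 144)*(-112))/(4 + 3*(-179)) = (299*(-112))/(4 - 537) = -33488/(-533) = -33488*(-1/533) = 2576/41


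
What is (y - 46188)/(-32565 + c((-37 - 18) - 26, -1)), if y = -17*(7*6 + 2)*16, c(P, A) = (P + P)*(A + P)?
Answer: 58156/19281 ≈ 3.0162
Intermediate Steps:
c(P, A) = 2*P*(A + P) (c(P, A) = (2*P)*(A + P) = 2*P*(A + P))
y = -11968 (y = -17*(42 + 2)*16 = -17*44*16 = -748*16 = -11968)
(y - 46188)/(-32565 + c((-37 - 18) - 26, -1)) = (-11968 - 46188)/(-32565 + 2*((-37 - 18) - 26)*(-1 + ((-37 - 18) - 26))) = -58156/(-32565 + 2*(-55 - 26)*(-1 + (-55 - 26))) = -58156/(-32565 + 2*(-81)*(-1 - 81)) = -58156/(-32565 + 2*(-81)*(-82)) = -58156/(-32565 + 13284) = -58156/(-19281) = -58156*(-1/19281) = 58156/19281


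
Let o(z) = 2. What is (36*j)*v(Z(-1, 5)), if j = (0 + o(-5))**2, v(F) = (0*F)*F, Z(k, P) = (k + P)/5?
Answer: 0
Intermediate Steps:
Z(k, P) = P/5 + k/5 (Z(k, P) = (P + k)*(1/5) = P/5 + k/5)
v(F) = 0 (v(F) = 0*F = 0)
j = 4 (j = (0 + 2)**2 = 2**2 = 4)
(36*j)*v(Z(-1, 5)) = (36*4)*0 = 144*0 = 0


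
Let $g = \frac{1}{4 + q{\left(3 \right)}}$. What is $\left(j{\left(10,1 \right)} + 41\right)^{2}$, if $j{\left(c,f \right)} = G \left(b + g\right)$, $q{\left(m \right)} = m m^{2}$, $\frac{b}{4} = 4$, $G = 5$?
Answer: $\frac{14107536}{961} \approx 14680.0$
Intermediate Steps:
$b = 16$ ($b = 4 \cdot 4 = 16$)
$q{\left(m \right)} = m^{3}$
$g = \frac{1}{31}$ ($g = \frac{1}{4 + 3^{3}} = \frac{1}{4 + 27} = \frac{1}{31} \approx 0.032258$)
$j{\left(c,f \right)} = \frac{2485}{31}$ ($j{\left(c,f \right)} = 5 \left(16 + \frac{1}{31}\right) = 5 \cdot \frac{497}{31} = \frac{2485}{31}$)
$\left(j{\left(10,1 \right)} + 41\right)^{2} = \left(\frac{2485}{31} + 41\right)^{2} = \left(\frac{3756}{31}\right)^{2} = \frac{14107536}{961}$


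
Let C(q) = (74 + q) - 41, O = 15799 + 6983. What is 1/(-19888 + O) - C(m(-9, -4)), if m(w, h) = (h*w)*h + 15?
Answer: 277825/2894 ≈ 96.000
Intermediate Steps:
m(w, h) = 15 + w*h**2 (m(w, h) = w*h**2 + 15 = 15 + w*h**2)
O = 22782
C(q) = 33 + q
1/(-19888 + O) - C(m(-9, -4)) = 1/(-19888 + 22782) - (33 + (15 - 9*(-4)**2)) = 1/2894 - (33 + (15 - 9*16)) = 1/2894 - (33 + (15 - 144)) = 1/2894 - (33 - 129) = 1/2894 - 1*(-96) = 1/2894 + 96 = 277825/2894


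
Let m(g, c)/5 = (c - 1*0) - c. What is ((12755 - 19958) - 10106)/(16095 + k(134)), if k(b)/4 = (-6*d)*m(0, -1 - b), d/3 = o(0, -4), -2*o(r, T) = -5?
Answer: -17309/16095 ≈ -1.0754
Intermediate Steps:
o(r, T) = 5/2 (o(r, T) = -½*(-5) = 5/2)
d = 15/2 (d = 3*(5/2) = 15/2 ≈ 7.5000)
m(g, c) = 0 (m(g, c) = 5*((c - 1*0) - c) = 5*((c + 0) - c) = 5*(c - c) = 5*0 = 0)
k(b) = 0 (k(b) = 4*(-6*15/2*0) = 4*(-45*0) = 4*0 = 0)
((12755 - 19958) - 10106)/(16095 + k(134)) = ((12755 - 19958) - 10106)/(16095 + 0) = (-7203 - 10106)/16095 = -17309*1/16095 = -17309/16095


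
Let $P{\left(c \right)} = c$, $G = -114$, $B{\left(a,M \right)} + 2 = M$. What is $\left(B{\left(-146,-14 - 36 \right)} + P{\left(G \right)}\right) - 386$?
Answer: $-552$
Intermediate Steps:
$B{\left(a,M \right)} = -2 + M$
$\left(B{\left(-146,-14 - 36 \right)} + P{\left(G \right)}\right) - 386 = \left(\left(-2 - 50\right) - 114\right) - 386 = \left(-52 - 114\right) - 386 = -166 - 386 = -552$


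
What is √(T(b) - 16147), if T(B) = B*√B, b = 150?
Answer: √(-16147 + 750*√6) ≈ 119.62*I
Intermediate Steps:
T(B) = B^(3/2)
√(T(b) - 16147) = √(150^(3/2) - 16147) = √(750*√6 - 16147) = √(-16147 + 750*√6)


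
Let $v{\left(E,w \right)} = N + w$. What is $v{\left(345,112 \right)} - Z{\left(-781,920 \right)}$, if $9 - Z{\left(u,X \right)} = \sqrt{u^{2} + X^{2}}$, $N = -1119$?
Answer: $-1016 + \sqrt{1456361} \approx 190.8$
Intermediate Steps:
$v{\left(E,w \right)} = -1119 + w$
$Z{\left(u,X \right)} = 9 - \sqrt{X^{2} + u^{2}}$ ($Z{\left(u,X \right)} = 9 - \sqrt{u^{2} + X^{2}} = 9 - \sqrt{X^{2} + u^{2}}$)
$v{\left(345,112 \right)} - Z{\left(-781,920 \right)} = \left(-1119 + 112\right) - \left(9 - \sqrt{920^{2} + \left(-781\right)^{2}}\right) = -1007 - \left(9 - \sqrt{846400 + 609961}\right) = -1007 - \left(9 - \sqrt{1456361}\right) = -1016 + \sqrt{1456361}$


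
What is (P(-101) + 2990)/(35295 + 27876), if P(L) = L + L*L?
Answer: 13090/63171 ≈ 0.20722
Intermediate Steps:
P(L) = L + L**2
(P(-101) + 2990)/(35295 + 27876) = (-101*(1 - 101) + 2990)/(35295 + 27876) = (-101*(-100) + 2990)/63171 = (10100 + 2990)*(1/63171) = 13090*(1/63171) = 13090/63171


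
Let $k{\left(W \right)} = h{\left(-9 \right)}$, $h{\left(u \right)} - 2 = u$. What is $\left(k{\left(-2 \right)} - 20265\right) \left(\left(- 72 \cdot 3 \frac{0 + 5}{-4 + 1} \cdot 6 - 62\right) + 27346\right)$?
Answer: $-596888768$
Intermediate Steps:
$h{\left(u \right)} = 2 + u$
$k{\left(W \right)} = -7$ ($k{\left(W \right)} = 2 - 9 = -7$)
$\left(k{\left(-2 \right)} - 20265\right) \left(\left(- 72 \cdot 3 \frac{0 + 5}{-4 + 1} \cdot 6 - 62\right) + 27346\right) = \left(-7 - 20265\right) \left(\left(- 72 \cdot 3 \frac{0 + 5}{-4 + 1} \cdot 6 - 62\right) + 27346\right) = - 20272 \left(\left(- 72 \cdot 3 \frac{5}{-3} \cdot 6 - 62\right) + 27346\right) = - 20272 \left(\left(- 72 \cdot 3 \cdot 5 \left(- \frac{1}{3}\right) 6 - 62\right) + 27346\right) = - 20272 \left(\left(- 72 \cdot 3 \left(- \frac{5}{3}\right) 6 - 62\right) + 27346\right) = - 20272 \left(\left(- 72 \left(\left(-5\right) 6\right) - 62\right) + 27346\right) = - 20272 \left(\left(\left(-72\right) \left(-30\right) - 62\right) + 27346\right) = - 20272 \left(\left(2160 - 62\right) + 27346\right) = - 20272 \left(2098 + 27346\right) = \left(-20272\right) 29444 = -596888768$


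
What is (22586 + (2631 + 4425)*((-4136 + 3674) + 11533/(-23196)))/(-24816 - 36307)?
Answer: 6264455242/118150759 ≈ 53.021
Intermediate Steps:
(22586 + (2631 + 4425)*((-4136 + 3674) + 11533/(-23196)))/(-24816 - 36307) = (22586 + 7056*(-462 + 11533*(-1/23196)))/(-61123) = (22586 + 7056*(-462 - 11533/23196))*(-1/61123) = (22586 + 7056*(-10728085/23196))*(-1/61123) = (22586 - 6308113980/1933)*(-1/61123) = -6264455242/1933*(-1/61123) = 6264455242/118150759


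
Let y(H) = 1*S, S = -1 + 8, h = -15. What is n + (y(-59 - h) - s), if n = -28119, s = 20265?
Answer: -48377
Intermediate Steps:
S = 7
y(H) = 7 (y(H) = 1*7 = 7)
n + (y(-59 - h) - s) = -28119 + (7 - 1*20265) = -28119 + (7 - 20265) = -28119 - 20258 = -48377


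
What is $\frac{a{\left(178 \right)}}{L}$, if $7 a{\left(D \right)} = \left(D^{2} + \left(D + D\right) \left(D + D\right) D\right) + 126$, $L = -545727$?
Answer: $- \frac{22590818}{3820089} \approx -5.9137$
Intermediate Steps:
$a{\left(D \right)} = 18 + \frac{D^{2}}{7} + \frac{4 D^{3}}{7}$ ($a{\left(D \right)} = \frac{\left(D^{2} + \left(D + D\right) \left(D + D\right) D\right) + 126}{7} = \frac{\left(D^{2} + 2 D 2 D D\right) + 126}{7} = \frac{\left(D^{2} + 4 D^{2} D\right) + 126}{7} = \frac{\left(D^{2} + 4 D^{3}\right) + 126}{7} = \frac{126 + D^{2} + 4 D^{3}}{7} = 18 + \frac{D^{2}}{7} + \frac{4 D^{3}}{7}$)
$\frac{a{\left(178 \right)}}{L} = \frac{18 + \frac{178^{2}}{7} + \frac{4 \cdot 178^{3}}{7}}{-545727} = \left(18 + \frac{1}{7} \cdot 31684 + \frac{4}{7} \cdot 5639752\right) \left(- \frac{1}{545727}\right) = \left(18 + \frac{31684}{7} + \frac{22559008}{7}\right) \left(- \frac{1}{545727}\right) = \frac{22590818}{7} \left(- \frac{1}{545727}\right) = - \frac{22590818}{3820089}$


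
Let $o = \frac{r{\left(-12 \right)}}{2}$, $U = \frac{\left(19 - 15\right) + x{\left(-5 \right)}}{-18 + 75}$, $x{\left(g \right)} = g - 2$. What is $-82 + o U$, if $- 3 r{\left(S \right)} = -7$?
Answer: $- \frac{9355}{114} \approx -82.061$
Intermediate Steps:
$r{\left(S \right)} = \frac{7}{3}$ ($r{\left(S \right)} = \left(- \frac{1}{3}\right) \left(-7\right) = \frac{7}{3}$)
$x{\left(g \right)} = -2 + g$ ($x{\left(g \right)} = g - 2 = -2 + g$)
$U = - \frac{1}{19}$ ($U = \frac{\left(19 - 15\right) - 7}{-18 + 75} = \frac{4 - 7}{57} = \left(-3\right) \frac{1}{57} = - \frac{1}{19} \approx -0.052632$)
$o = \frac{7}{6}$ ($o = \frac{7}{3 \cdot 2} = \frac{7}{3} \cdot \frac{1}{2} = \frac{7}{6} \approx 1.1667$)
$-82 + o U = -82 + \frac{7}{6} \left(- \frac{1}{19}\right) = -82 - \frac{7}{114} = - \frac{9355}{114}$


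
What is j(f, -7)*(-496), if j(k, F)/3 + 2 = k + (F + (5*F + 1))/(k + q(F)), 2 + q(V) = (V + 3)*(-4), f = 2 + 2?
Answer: 1240/3 ≈ 413.33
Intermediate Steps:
f = 4
q(V) = -14 - 4*V (q(V) = -2 + (V + 3)*(-4) = -2 + (3 + V)*(-4) = -2 + (-12 - 4*V) = -14 - 4*V)
j(k, F) = -6 + 3*k + 3*(1 + 6*F)/(-14 + k - 4*F) (j(k, F) = -6 + 3*(k + (F + (5*F + 1))/(k + (-14 - 4*F))) = -6 + 3*(k + (F + (1 + 5*F))/(-14 + k - 4*F)) = -6 + 3*(k + (1 + 6*F)/(-14 + k - 4*F)) = -6 + (3*k + 3*(1 + 6*F)/(-14 + k - 4*F)) = -6 + 3*k + 3*(1 + 6*F)/(-14 + k - 4*F))
j(f, -7)*(-496) = (3*(29 + 4² - 16*4 + 14*(-7) - 4*(-7)*4)/(-14 + 4 - 4*(-7)))*(-496) = (3*(29 + 16 - 64 - 98 + 112)/(-14 + 4 + 28))*(-496) = (3*(-5)/18)*(-496) = (3*(1/18)*(-5))*(-496) = -⅚*(-496) = 1240/3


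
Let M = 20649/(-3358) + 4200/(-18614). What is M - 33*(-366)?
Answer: 377273366625/31252906 ≈ 12072.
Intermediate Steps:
M = -199232043/31252906 (M = 20649*(-1/3358) + 4200*(-1/18614) = -20649/3358 - 2100/9307 = -199232043/31252906 ≈ -6.3748)
M - 33*(-366) = -199232043/31252906 - 33*(-366) = -199232043/31252906 + 12078 = 377273366625/31252906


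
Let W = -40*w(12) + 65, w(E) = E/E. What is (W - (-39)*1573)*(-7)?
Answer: -429604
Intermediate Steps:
w(E) = 1
W = 25 (W = -40*1 + 65 = -40 + 65 = 25)
(W - (-39)*1573)*(-7) = (25 - (-39)*1573)*(-7) = (25 - 1*(-61347))*(-7) = (25 + 61347)*(-7) = 61372*(-7) = -429604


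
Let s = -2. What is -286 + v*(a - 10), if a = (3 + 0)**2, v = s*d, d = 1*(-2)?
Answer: -290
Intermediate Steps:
d = -2
v = 4 (v = -2*(-2) = 4)
a = 9 (a = 3**2 = 9)
-286 + v*(a - 10) = -286 + 4*(9 - 10) = -286 + 4*(-1) = -286 - 4 = -290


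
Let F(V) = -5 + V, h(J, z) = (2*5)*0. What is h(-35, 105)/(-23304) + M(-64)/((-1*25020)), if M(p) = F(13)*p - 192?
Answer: 176/6255 ≈ 0.028137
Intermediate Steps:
h(J, z) = 0 (h(J, z) = 10*0 = 0)
M(p) = -192 + 8*p (M(p) = (-5 + 13)*p - 192 = 8*p - 192 = -192 + 8*p)
h(-35, 105)/(-23304) + M(-64)/((-1*25020)) = 0/(-23304) + (-192 + 8*(-64))/((-1*25020)) = 0*(-1/23304) + (-192 - 512)/(-25020) = 0 - 704*(-1/25020) = 0 + 176/6255 = 176/6255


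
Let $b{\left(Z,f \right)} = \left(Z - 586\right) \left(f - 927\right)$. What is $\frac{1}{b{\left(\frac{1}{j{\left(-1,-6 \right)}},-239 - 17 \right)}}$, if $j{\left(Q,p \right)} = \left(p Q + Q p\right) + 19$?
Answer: $\frac{31}{21489195} \approx 1.4426 \cdot 10^{-6}$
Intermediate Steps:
$j{\left(Q,p \right)} = 19 + 2 Q p$ ($j{\left(Q,p \right)} = \left(Q p + Q p\right) + 19 = 2 Q p + 19 = 19 + 2 Q p$)
$b{\left(Z,f \right)} = \left(-927 + f\right) \left(-586 + Z\right)$ ($b{\left(Z,f \right)} = \left(-586 + Z\right) \left(-927 + f\right) = \left(-927 + f\right) \left(-586 + Z\right)$)
$\frac{1}{b{\left(\frac{1}{j{\left(-1,-6 \right)}},-239 - 17 \right)}} = \frac{1}{543222 - \frac{927}{19 + 2 \left(-1\right) \left(-6\right)} - 586 \left(-239 - 17\right) + \frac{-239 - 17}{19 + 2 \left(-1\right) \left(-6\right)}} = \frac{1}{543222 - \frac{927}{19 + 12} - -150016 + \frac{1}{19 + 12} \left(-256\right)} = \frac{1}{543222 - \frac{927}{31} + 150016 + \frac{1}{31} \left(-256\right)} = \frac{1}{543222 - \frac{927}{31} + 150016 - \frac{256}{31}} = \frac{1}{\frac{21489195}{31}} = \frac{31}{21489195}$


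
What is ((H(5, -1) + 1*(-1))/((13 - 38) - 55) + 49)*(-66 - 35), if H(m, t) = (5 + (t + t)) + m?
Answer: -395213/80 ≈ -4940.2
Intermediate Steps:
H(m, t) = 5 + m + 2*t (H(m, t) = (5 + 2*t) + m = 5 + m + 2*t)
((H(5, -1) + 1*(-1))/((13 - 38) - 55) + 49)*(-66 - 35) = (((5 + 5 + 2*(-1)) + 1*(-1))/((13 - 38) - 55) + 49)*(-66 - 35) = (((5 + 5 - 2) - 1)/(-25 - 55) + 49)*(-101) = ((8 - 1)/(-80) + 49)*(-101) = (7*(-1/80) + 49)*(-101) = (-7/80 + 49)*(-101) = (3913/80)*(-101) = -395213/80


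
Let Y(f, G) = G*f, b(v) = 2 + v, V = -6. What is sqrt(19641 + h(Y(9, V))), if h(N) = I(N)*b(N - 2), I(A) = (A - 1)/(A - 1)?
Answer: sqrt(19587) ≈ 139.95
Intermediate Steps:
I(A) = 1 (I(A) = (-1 + A)/(-1 + A) = 1)
h(N) = N (h(N) = 1*(2 + (N - 2)) = 1*(2 + (-2 + N)) = 1*N = N)
sqrt(19641 + h(Y(9, V))) = sqrt(19641 - 6*9) = sqrt(19641 - 54) = sqrt(19587)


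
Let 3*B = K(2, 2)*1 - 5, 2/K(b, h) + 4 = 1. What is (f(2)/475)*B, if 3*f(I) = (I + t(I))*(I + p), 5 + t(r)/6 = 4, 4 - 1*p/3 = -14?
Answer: 3808/12825 ≈ 0.29692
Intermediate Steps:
p = 54 (p = 12 - 3*(-14) = 12 + 42 = 54)
t(r) = -6 (t(r) = -30 + 6*4 = -30 + 24 = -6)
K(b, h) = -⅔ (K(b, h) = 2/(-4 + 1) = 2/(-3) = 2*(-⅓) = -⅔)
f(I) = (-6 + I)*(54 + I)/3 (f(I) = ((I - 6)*(I + 54))/3 = ((-6 + I)*(54 + I))/3 = (-6 + I)*(54 + I)/3)
B = -17/9 (B = (-⅔*1 - 5)/3 = (-⅔ - 5)/3 = (⅓)*(-17/3) = -17/9 ≈ -1.8889)
(f(2)/475)*B = ((-108 + 16*2 + (⅓)*2²)/475)*(-17/9) = ((-108 + 32 + (⅓)*4)*(1/475))*(-17/9) = ((-108 + 32 + 4/3)*(1/475))*(-17/9) = -224/3*1/475*(-17/9) = -224/1425*(-17/9) = 3808/12825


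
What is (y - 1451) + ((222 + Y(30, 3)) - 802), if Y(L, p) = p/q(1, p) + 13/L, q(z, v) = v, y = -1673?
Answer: -111077/30 ≈ -3702.6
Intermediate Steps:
Y(L, p) = 1 + 13/L (Y(L, p) = p/p + 13/L = 1 + 13/L)
(y - 1451) + ((222 + Y(30, 3)) - 802) = (-1673 - 1451) + ((222 + (13 + 30)/30) - 802) = -3124 + ((222 + (1/30)*43) - 802) = -3124 + ((222 + 43/30) - 802) = -3124 + (6703/30 - 802) = -3124 - 17357/30 = -111077/30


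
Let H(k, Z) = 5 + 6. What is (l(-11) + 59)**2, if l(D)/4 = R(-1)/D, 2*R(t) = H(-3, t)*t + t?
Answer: 452929/121 ≈ 3743.2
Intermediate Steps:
H(k, Z) = 11
R(t) = 6*t (R(t) = (11*t + t)/2 = (12*t)/2 = 6*t)
l(D) = -24/D (l(D) = 4*((6*(-1))/D) = 4*(-6/D) = -24/D)
(l(-11) + 59)**2 = (-24/(-11) + 59)**2 = (-24*(-1/11) + 59)**2 = (24/11 + 59)**2 = (673/11)**2 = 452929/121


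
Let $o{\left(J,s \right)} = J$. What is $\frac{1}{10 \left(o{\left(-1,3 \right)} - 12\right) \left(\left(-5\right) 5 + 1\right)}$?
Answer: $\frac{1}{3120} \approx 0.00032051$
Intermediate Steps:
$\frac{1}{10 \left(o{\left(-1,3 \right)} - 12\right) \left(\left(-5\right) 5 + 1\right)} = \frac{1}{10 \left(-1 - 12\right) \left(\left(-5\right) 5 + 1\right)} = \frac{1}{10 \left(- 13 \left(-25 + 1\right)\right)} = \frac{1}{10 \left(\left(-13\right) \left(-24\right)\right)} = \frac{1}{10 \cdot 312} = \frac{1}{3120}$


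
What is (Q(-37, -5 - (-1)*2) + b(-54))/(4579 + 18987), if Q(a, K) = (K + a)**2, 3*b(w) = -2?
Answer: 2399/35349 ≈ 0.067866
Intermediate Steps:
b(w) = -2/3 (b(w) = (1/3)*(-2) = -2/3)
(Q(-37, -5 - (-1)*2) + b(-54))/(4579 + 18987) = (((-5 - (-1)*2) - 37)**2 - 2/3)/(4579 + 18987) = (((-5 - 1*(-2)) - 37)**2 - 2/3)/23566 = (((-5 + 2) - 37)**2 - 2/3)*(1/23566) = ((-3 - 37)**2 - 2/3)*(1/23566) = ((-40)**2 - 2/3)*(1/23566) = (1600 - 2/3)*(1/23566) = (4798/3)*(1/23566) = 2399/35349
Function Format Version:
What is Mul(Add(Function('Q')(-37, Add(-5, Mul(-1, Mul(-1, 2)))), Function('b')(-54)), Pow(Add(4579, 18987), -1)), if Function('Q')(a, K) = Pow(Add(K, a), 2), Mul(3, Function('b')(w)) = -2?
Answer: Rational(2399, 35349) ≈ 0.067866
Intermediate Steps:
Function('b')(w) = Rational(-2, 3) (Function('b')(w) = Mul(Rational(1, 3), -2) = Rational(-2, 3))
Mul(Add(Function('Q')(-37, Add(-5, Mul(-1, Mul(-1, 2)))), Function('b')(-54)), Pow(Add(4579, 18987), -1)) = Mul(Add(Pow(Add(Add(-5, Mul(-1, Mul(-1, 2))), -37), 2), Rational(-2, 3)), Pow(Add(4579, 18987), -1)) = Mul(Add(Pow(Add(Add(-5, Mul(-1, -2)), -37), 2), Rational(-2, 3)), Pow(23566, -1)) = Mul(Add(Pow(Add(Add(-5, 2), -37), 2), Rational(-2, 3)), Rational(1, 23566)) = Mul(Add(Pow(Add(-3, -37), 2), Rational(-2, 3)), Rational(1, 23566)) = Mul(Add(Pow(-40, 2), Rational(-2, 3)), Rational(1, 23566)) = Mul(Add(1600, Rational(-2, 3)), Rational(1, 23566)) = Mul(Rational(4798, 3), Rational(1, 23566)) = Rational(2399, 35349)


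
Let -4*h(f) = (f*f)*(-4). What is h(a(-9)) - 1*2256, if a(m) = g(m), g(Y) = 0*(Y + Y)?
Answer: -2256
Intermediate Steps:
g(Y) = 0 (g(Y) = 0*(2*Y) = 0)
a(m) = 0
h(f) = f² (h(f) = -f*f*(-4)/4 = -f²*(-4)/4 = -(-1)*f² = f²)
h(a(-9)) - 1*2256 = 0² - 1*2256 = 0 - 2256 = -2256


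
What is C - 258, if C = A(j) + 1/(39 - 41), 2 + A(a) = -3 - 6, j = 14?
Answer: -539/2 ≈ -269.50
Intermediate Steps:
A(a) = -11 (A(a) = -2 + (-3 - 6) = -2 - 9 = -11)
C = -23/2 (C = -11 + 1/(39 - 41) = -11 + 1/(-2) = -11 - ½ = -23/2 ≈ -11.500)
C - 258 = -23/2 - 258 = -539/2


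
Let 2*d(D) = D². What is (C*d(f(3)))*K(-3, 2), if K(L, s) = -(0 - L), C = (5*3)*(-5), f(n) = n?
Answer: 2025/2 ≈ 1012.5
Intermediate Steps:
C = -75 (C = 15*(-5) = -75)
K(L, s) = L (K(L, s) = -(-1)*L = L)
d(D) = D²/2
(C*d(f(3)))*K(-3, 2) = -75*3²/2*(-3) = -75*9/2*(-3) = -675/2*(-3) = 2025/2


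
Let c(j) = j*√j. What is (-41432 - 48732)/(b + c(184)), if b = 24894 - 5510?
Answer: -54616843/11547186 + 518443*√46/5773593 ≈ -4.1209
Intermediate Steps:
b = 19384
c(j) = j^(3/2)
(-41432 - 48732)/(b + c(184)) = (-41432 - 48732)/(19384 + 184^(3/2)) = -90164/(19384 + 368*√46)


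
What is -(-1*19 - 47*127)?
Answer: 5988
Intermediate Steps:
-(-1*19 - 47*127) = -(-19 - 5969) = -1*(-5988) = 5988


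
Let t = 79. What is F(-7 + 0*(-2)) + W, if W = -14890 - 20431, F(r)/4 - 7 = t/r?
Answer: -247367/7 ≈ -35338.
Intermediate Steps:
F(r) = 28 + 316/r (F(r) = 28 + 4*(79/r) = 28 + 316/r)
W = -35321
F(-7 + 0*(-2)) + W = (28 + 316/(-7 + 0*(-2))) - 35321 = (28 + 316/(-7 + 0)) - 35321 = (28 + 316/(-7)) - 35321 = (28 + 316*(-1/7)) - 35321 = (28 - 316/7) - 35321 = -120/7 - 35321 = -247367/7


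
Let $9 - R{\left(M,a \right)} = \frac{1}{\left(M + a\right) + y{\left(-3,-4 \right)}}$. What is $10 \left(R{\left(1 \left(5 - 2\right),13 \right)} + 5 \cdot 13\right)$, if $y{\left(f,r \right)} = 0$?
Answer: $\frac{5915}{8} \approx 739.38$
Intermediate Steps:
$R{\left(M,a \right)} = 9 - \frac{1}{M + a}$ ($R{\left(M,a \right)} = 9 - \frac{1}{\left(M + a\right) + 0} = 9 - \frac{1}{M + a}$)
$10 \left(R{\left(1 \left(5 - 2\right),13 \right)} + 5 \cdot 13\right) = 10 \left(\frac{-1 + 9 \cdot 1 \left(5 - 2\right) + 9 \cdot 13}{1 \left(5 - 2\right) + 13} + 5 \cdot 13\right) = 10 \left(\frac{-1 + 9 \cdot 1 \cdot 3 + 117}{1 \cdot 3 + 13} + 65\right) = 10 \left(\frac{-1 + 9 \cdot 3 + 117}{3 + 13} + 65\right) = 10 \left(\frac{-1 + 27 + 117}{16} + 65\right) = 10 \left(\frac{1}{16} \cdot 143 + 65\right) = 10 \left(\frac{143}{16} + 65\right) = 10 \cdot \frac{1183}{16} = \frac{5915}{8}$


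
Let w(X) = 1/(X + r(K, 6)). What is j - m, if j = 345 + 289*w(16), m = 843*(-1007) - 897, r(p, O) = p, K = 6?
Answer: 18703435/22 ≈ 8.5016e+5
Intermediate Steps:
w(X) = 1/(6 + X) (w(X) = 1/(X + 6) = 1/(6 + X))
m = -849798 (m = -848901 - 897 = -849798)
j = 7879/22 (j = 345 + 289/(6 + 16) = 345 + 289/22 = 7879/22 ≈ 358.14)
j - m = 7879/22 - 1*(-849798) = 7879/22 + 849798 = 18703435/22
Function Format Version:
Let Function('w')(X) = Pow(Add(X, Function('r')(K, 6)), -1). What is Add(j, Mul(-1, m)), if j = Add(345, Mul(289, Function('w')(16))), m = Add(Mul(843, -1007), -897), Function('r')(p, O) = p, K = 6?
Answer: Rational(18703435, 22) ≈ 8.5016e+5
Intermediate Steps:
Function('w')(X) = Pow(Add(6, X), -1) (Function('w')(X) = Pow(Add(X, 6), -1) = Pow(Add(6, X), -1))
m = -849798 (m = Add(-848901, -897) = -849798)
j = Rational(7879, 22) (j = Add(345, Mul(289, Pow(Add(6, 16), -1))) = Add(345, Mul(289, Pow(22, -1))) = Add(345, Mul(289, Rational(1, 22))) = Add(345, Rational(289, 22)) = Rational(7879, 22) ≈ 358.14)
Add(j, Mul(-1, m)) = Add(Rational(7879, 22), Mul(-1, -849798)) = Add(Rational(7879, 22), 849798) = Rational(18703435, 22)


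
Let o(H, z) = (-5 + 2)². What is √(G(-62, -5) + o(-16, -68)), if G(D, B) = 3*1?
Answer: 2*√3 ≈ 3.4641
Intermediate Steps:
G(D, B) = 3
o(H, z) = 9 (o(H, z) = (-3)² = 9)
√(G(-62, -5) + o(-16, -68)) = √(3 + 9) = √12 = 2*√3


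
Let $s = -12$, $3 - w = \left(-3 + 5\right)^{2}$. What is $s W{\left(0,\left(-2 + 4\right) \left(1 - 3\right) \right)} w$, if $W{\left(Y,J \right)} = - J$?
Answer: $48$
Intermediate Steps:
$w = -1$ ($w = 3 - \left(-3 + 5\right)^{2} = 3 - 2^{2} = 3 - 4 = -1$)
$s W{\left(0,\left(-2 + 4\right) \left(1 - 3\right) \right)} w = - 12 \left(- \left(-2 + 4\right) \left(1 - 3\right)\right) \left(-1\right) = - 12 \left(- 2 \left(-2\right)\right) \left(-1\right) = - 12 \left(\left(-1\right) \left(-4\right)\right) \left(-1\right) = \left(-12\right) 4 \left(-1\right) = \left(-48\right) \left(-1\right) = 48$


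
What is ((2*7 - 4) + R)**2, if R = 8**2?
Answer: 5476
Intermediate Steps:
R = 64
((2*7 - 4) + R)**2 = ((2*7 - 4) + 64)**2 = ((14 - 4) + 64)**2 = (10 + 64)**2 = 74**2 = 5476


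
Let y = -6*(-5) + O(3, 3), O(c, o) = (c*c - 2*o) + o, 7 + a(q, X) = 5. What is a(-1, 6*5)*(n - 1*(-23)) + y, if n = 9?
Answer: -28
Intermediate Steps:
a(q, X) = -2 (a(q, X) = -7 + 5 = -2)
O(c, o) = c² - o (O(c, o) = (c² - 2*o) + o = c² - o)
y = 36 (y = -6*(-5) + (3² - 1*3) = 30 + (9 - 3) = 30 + 6 = 36)
a(-1, 6*5)*(n - 1*(-23)) + y = -2*(9 - 1*(-23)) + 36 = -2*(9 + 23) + 36 = -2*32 + 36 = -64 + 36 = -28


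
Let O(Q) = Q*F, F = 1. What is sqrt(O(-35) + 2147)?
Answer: 8*sqrt(33) ≈ 45.956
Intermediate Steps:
O(Q) = Q (O(Q) = Q*1 = Q)
sqrt(O(-35) + 2147) = sqrt(-35 + 2147) = sqrt(2112) = 8*sqrt(33)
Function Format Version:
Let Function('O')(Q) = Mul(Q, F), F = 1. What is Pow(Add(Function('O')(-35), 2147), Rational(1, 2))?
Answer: Mul(8, Pow(33, Rational(1, 2))) ≈ 45.956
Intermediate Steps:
Function('O')(Q) = Q (Function('O')(Q) = Mul(Q, 1) = Q)
Pow(Add(Function('O')(-35), 2147), Rational(1, 2)) = Pow(Add(-35, 2147), Rational(1, 2)) = Pow(2112, Rational(1, 2)) = Mul(8, Pow(33, Rational(1, 2)))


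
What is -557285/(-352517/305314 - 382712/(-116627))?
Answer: -19843723962971230/75734331409 ≈ -2.6202e+5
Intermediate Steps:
-557285/(-352517/305314 - 382712/(-116627)) = -557285/(-352517*1/305314 - 382712*(-1/116627)) = -557285/(-352517/305314 + 382712/116627) = -557285/75734331409/35607855878 = -557285*35607855878/75734331409 = -19843723962971230/75734331409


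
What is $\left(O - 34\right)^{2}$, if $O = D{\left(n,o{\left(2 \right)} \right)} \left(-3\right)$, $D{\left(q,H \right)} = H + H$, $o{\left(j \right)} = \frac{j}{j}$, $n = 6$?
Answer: $1600$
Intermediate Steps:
$o{\left(j \right)} = 1$
$D{\left(q,H \right)} = 2 H$
$O = -6$ ($O = 2 \cdot 1 \left(-3\right) = 2 \left(-3\right) = -6$)
$\left(O - 34\right)^{2} = \left(-6 - 34\right)^{2} = \left(-40\right)^{2} = 1600$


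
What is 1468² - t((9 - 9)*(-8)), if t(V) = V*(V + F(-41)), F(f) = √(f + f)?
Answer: 2155024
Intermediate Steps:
F(f) = √2*√f (F(f) = √(2*f) = √2*√f)
t(V) = V*(V + I*√82) (t(V) = V*(V + √2*√(-41)) = V*(V + √2*(I*√41)) = V*(V + I*√82))
1468² - t((9 - 9)*(-8)) = 1468² - (9 - 9)*(-8)*((9 - 9)*(-8) + I*√82) = 2155024 - 0*(-8)*(0*(-8) + I*√82) = 2155024 - 0*(0 + I*√82) = 2155024 - 0*I*√82 = 2155024 - 1*0 = 2155024 + 0 = 2155024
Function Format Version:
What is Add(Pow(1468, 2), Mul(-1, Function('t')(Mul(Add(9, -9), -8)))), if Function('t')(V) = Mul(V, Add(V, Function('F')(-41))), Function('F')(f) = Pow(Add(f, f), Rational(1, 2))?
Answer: 2155024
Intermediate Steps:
Function('F')(f) = Mul(Pow(2, Rational(1, 2)), Pow(f, Rational(1, 2))) (Function('F')(f) = Pow(Mul(2, f), Rational(1, 2)) = Mul(Pow(2, Rational(1, 2)), Pow(f, Rational(1, 2))))
Function('t')(V) = Mul(V, Add(V, Mul(I, Pow(82, Rational(1, 2))))) (Function('t')(V) = Mul(V, Add(V, Mul(Pow(2, Rational(1, 2)), Pow(-41, Rational(1, 2))))) = Mul(V, Add(V, Mul(Pow(2, Rational(1, 2)), Mul(I, Pow(41, Rational(1, 2)))))) = Mul(V, Add(V, Mul(I, Pow(82, Rational(1, 2))))))
Add(Pow(1468, 2), Mul(-1, Function('t')(Mul(Add(9, -9), -8)))) = Add(Pow(1468, 2), Mul(-1, Mul(Mul(Add(9, -9), -8), Add(Mul(Add(9, -9), -8), Mul(I, Pow(82, Rational(1, 2))))))) = Add(2155024, Mul(-1, Mul(Mul(0, -8), Add(Mul(0, -8), Mul(I, Pow(82, Rational(1, 2))))))) = Add(2155024, Mul(-1, Mul(0, Add(0, Mul(I, Pow(82, Rational(1, 2))))))) = Add(2155024, Mul(-1, Mul(0, Mul(I, Pow(82, Rational(1, 2)))))) = Add(2155024, Mul(-1, 0)) = Add(2155024, 0) = 2155024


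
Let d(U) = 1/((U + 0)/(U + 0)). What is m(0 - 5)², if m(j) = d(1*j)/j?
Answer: 1/25 ≈ 0.040000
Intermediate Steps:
d(U) = 1 (d(U) = 1/(U/U) = 1/1 = 1)
m(j) = 1/j
m(0 - 5)² = (1/(0 - 5))² = (1/(-5))² = (-⅕)² = 1/25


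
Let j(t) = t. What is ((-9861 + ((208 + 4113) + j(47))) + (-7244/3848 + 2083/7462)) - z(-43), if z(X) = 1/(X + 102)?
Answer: -44752435373/8144773 ≈ -5494.6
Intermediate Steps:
z(X) = 1/(102 + X)
((-9861 + ((208 + 4113) + j(47))) + (-7244/3848 + 2083/7462)) - z(-43) = ((-9861 + ((208 + 4113) + 47)) + (-7244/3848 + 2083/7462)) - 1/(102 - 43) = ((-9861 + (4321 + 47)) + (-7244*1/3848 + 2083*(1/7462))) - 1/59 = ((-9861 + 4368) + (-1811/962 + 2083/7462)) - 1*1/59 = (-5493 - 221343/138047) - 1/59 = -758513514/138047 - 1/59 = -44752435373/8144773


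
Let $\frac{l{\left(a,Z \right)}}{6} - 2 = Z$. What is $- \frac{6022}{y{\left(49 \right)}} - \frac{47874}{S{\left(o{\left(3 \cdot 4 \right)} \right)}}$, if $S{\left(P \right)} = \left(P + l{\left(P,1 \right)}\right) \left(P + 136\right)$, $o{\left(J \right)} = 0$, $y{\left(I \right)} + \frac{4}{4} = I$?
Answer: $- \frac{9861}{68} \approx -145.01$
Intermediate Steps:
$y{\left(I \right)} = -1 + I$
$l{\left(a,Z \right)} = 12 + 6 Z$
$S{\left(P \right)} = \left(18 + P\right) \left(136 + P\right)$ ($S{\left(P \right)} = \left(P + \left(12 + 6 \cdot 1\right)\right) \left(P + 136\right) = \left(P + \left(12 + 6\right)\right) \left(136 + P\right) = \left(P + 18\right) \left(136 + P\right) = \left(18 + P\right) \left(136 + P\right)$)
$- \frac{6022}{y{\left(49 \right)}} - \frac{47874}{S{\left(o{\left(3 \cdot 4 \right)} \right)}} = - \frac{6022}{-1 + 49} - \frac{47874}{2448 + 0^{2} + 154 \cdot 0} = - \frac{6022}{48} - \frac{47874}{2448 + 0 + 0} = \left(-6022\right) \frac{1}{48} - \frac{47874}{2448} = - \frac{3011}{24} - \frac{7979}{408} = - \frac{9861}{68}$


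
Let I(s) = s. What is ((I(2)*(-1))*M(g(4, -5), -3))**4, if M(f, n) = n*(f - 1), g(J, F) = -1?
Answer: 20736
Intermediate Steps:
M(f, n) = n*(-1 + f)
((I(2)*(-1))*M(g(4, -5), -3))**4 = ((2*(-1))*(-3*(-1 - 1)))**4 = (-(-6)*(-2))**4 = (-2*6)**4 = (-12)**4 = 20736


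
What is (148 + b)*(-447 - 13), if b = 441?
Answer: -270940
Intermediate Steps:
(148 + b)*(-447 - 13) = (148 + 441)*(-447 - 13) = 589*(-460) = -270940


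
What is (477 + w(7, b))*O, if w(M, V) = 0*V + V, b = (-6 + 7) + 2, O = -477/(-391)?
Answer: 228960/391 ≈ 585.58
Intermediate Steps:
O = 477/391 (O = -477*(-1/391) = 477/391 ≈ 1.2199)
b = 3 (b = 1 + 2 = 3)
w(M, V) = V (w(M, V) = 0 + V = V)
(477 + w(7, b))*O = (477 + 3)*(477/391) = 480*(477/391) = 228960/391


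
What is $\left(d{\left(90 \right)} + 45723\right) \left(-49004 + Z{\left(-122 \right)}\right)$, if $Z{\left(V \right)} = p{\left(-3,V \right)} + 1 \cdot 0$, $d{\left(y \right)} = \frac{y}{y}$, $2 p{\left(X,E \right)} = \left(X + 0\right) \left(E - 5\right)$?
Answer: $-2231948474$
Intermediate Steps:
$p{\left(X,E \right)} = \frac{X \left(-5 + E\right)}{2}$ ($p{\left(X,E \right)} = \frac{\left(X + 0\right) \left(E - 5\right)}{2} = \frac{X \left(-5 + E\right)}{2}$)
$d{\left(y \right)} = 1$
$Z{\left(V \right)} = \frac{15}{2} - \frac{3 V}{2}$ ($Z{\left(V \right)} = \frac{1}{2} \left(-3\right) \left(-5 + V\right) + 1 \cdot 0 = \left(\frac{15}{2} - \frac{3 V}{2}\right) + 0 = \frac{15}{2} - \frac{3 V}{2}$)
$\left(d{\left(90 \right)} + 45723\right) \left(-49004 + Z{\left(-122 \right)}\right) = \left(1 + 45723\right) \left(-49004 + \left(\frac{15}{2} - -183\right)\right) = 45724 \left(-49004 + \left(\frac{15}{2} + 183\right)\right) = 45724 \left(-49004 + \frac{381}{2}\right) = 45724 \left(- \frac{97627}{2}\right) = -2231948474$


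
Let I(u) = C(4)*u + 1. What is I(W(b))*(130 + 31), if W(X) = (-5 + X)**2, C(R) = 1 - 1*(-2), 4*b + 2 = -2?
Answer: 17549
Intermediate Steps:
b = -1 (b = -1/2 + (1/4)*(-2) = -1/2 - 1/2 = -1)
C(R) = 3 (C(R) = 1 + 2 = 3)
I(u) = 1 + 3*u (I(u) = 3*u + 1 = 1 + 3*u)
I(W(b))*(130 + 31) = (1 + 3*(-5 - 1)**2)*(130 + 31) = (1 + 3*(-6)**2)*161 = (1 + 3*36)*161 = (1 + 108)*161 = 109*161 = 17549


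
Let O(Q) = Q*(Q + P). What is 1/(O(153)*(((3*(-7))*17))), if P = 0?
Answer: -1/8357013 ≈ -1.1966e-7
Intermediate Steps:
O(Q) = Q² (O(Q) = Q*(Q + 0) = Q*Q = Q²)
1/(O(153)*(((3*(-7))*17))) = 1/((153²)*(((3*(-7))*17))) = 1/(23409*((-21*17))) = (1/23409)/(-357) = (1/23409)*(-1/357) = -1/8357013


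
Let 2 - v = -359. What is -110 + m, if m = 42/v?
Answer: -39668/361 ≈ -109.88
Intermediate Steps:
v = 361 (v = 2 - 1*(-359) = 2 + 359 = 361)
m = 42/361 ≈ 0.11634
-110 + m = -110 + 42/361 = -39668/361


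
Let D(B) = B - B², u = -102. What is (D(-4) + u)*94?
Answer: -11468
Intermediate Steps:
(D(-4) + u)*94 = (-4*(1 - 1*(-4)) - 102)*94 = (-4*(1 + 4) - 102)*94 = (-4*5 - 102)*94 = (-20 - 102)*94 = -122*94 = -11468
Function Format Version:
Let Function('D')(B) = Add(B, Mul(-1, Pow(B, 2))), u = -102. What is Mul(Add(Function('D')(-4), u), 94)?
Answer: -11468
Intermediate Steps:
Mul(Add(Function('D')(-4), u), 94) = Mul(Add(Mul(-4, Add(1, Mul(-1, -4))), -102), 94) = Mul(Add(Mul(-4, Add(1, 4)), -102), 94) = Mul(Add(Mul(-4, 5), -102), 94) = Mul(Add(-20, -102), 94) = Mul(-122, 94) = -11468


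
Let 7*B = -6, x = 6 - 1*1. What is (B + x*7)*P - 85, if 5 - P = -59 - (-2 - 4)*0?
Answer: 14701/7 ≈ 2100.1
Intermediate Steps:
x = 5 (x = 6 - 1 = 5)
B = -6/7 (B = (⅐)*(-6) = -6/7 ≈ -0.85714)
P = 64 (P = 5 - (-59 - (-2 - 4)*0) = 5 - (-59 - (-6)*0) = 5 - (-59 - 1*0) = 5 - (-59 + 0) = 5 - 1*(-59) = 5 + 59 = 64)
(B + x*7)*P - 85 = (-6/7 + 5*7)*64 - 85 = (-6/7 + 35)*64 - 85 = (239/7)*64 - 85 = 15296/7 - 85 = 14701/7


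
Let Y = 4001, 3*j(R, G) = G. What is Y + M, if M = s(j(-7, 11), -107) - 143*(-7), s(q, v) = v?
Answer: 4895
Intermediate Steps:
j(R, G) = G/3
M = 894 (M = -107 - 143*(-7) = -107 + 1001 = 894)
Y + M = 4001 + 894 = 4895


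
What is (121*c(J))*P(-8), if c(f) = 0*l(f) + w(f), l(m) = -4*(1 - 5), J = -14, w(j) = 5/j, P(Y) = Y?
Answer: 2420/7 ≈ 345.71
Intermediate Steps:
l(m) = 16 (l(m) = -4*(-4) = 16)
c(f) = 5/f (c(f) = 0*16 + 5/f = 0 + 5/f = 5/f)
(121*c(J))*P(-8) = (121*(5/(-14)))*(-8) = (121*(5*(-1/14)))*(-8) = (121*(-5/14))*(-8) = -605/14*(-8) = 2420/7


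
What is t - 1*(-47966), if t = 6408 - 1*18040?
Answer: 36334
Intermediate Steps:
t = -11632 (t = 6408 - 18040 = -11632)
t - 1*(-47966) = -11632 - 1*(-47966) = -11632 + 47966 = 36334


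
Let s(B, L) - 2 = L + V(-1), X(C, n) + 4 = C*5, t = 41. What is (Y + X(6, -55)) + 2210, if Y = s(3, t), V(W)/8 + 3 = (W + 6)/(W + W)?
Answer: 2235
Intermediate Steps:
V(W) = -24 + 4*(6 + W)/W (V(W) = -24 + 8*((W + 6)/(W + W)) = -24 + 8*((6 + W)/((2*W))) = -24 + 8*((6 + W)*(1/(2*W))) = -24 + 8*((6 + W)/(2*W)) = -24 + 4*(6 + W)/W)
X(C, n) = -4 + 5*C (X(C, n) = -4 + C*5 = -4 + 5*C)
s(B, L) = -42 + L (s(B, L) = 2 + (L + (-20 + 24/(-1))) = 2 + (L + (-20 + 24*(-1))) = 2 + (L + (-20 - 24)) = 2 + (L - 44) = 2 + (-44 + L) = -42 + L)
Y = -1 (Y = -42 + 41 = -1)
(Y + X(6, -55)) + 2210 = (-1 + (-4 + 5*6)) + 2210 = (-1 + (-4 + 30)) + 2210 = (-1 + 26) + 2210 = 25 + 2210 = 2235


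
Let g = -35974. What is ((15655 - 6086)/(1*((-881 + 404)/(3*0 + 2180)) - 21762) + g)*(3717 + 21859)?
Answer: -43650209060928208/47441637 ≈ -9.2008e+8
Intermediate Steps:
((15655 - 6086)/(1*((-881 + 404)/(3*0 + 2180)) - 21762) + g)*(3717 + 21859) = ((15655 - 6086)/(1*((-881 + 404)/(3*0 + 2180)) - 21762) - 35974)*(3717 + 21859) = (9569/(1*(-477/(0 + 2180)) - 21762) - 35974)*25576 = (9569/(1*(-477/2180) - 21762) - 35974)*25576 = (9569/(-477/2180 - 21762) - 35974)*25576 = (9569/(-47441637/2180) - 35974)*25576 = (9569*(-2180/47441637) - 35974)*25576 = (-20860420/47441637 - 35974)*25576 = -1706686309858/47441637*25576 = -43650209060928208/47441637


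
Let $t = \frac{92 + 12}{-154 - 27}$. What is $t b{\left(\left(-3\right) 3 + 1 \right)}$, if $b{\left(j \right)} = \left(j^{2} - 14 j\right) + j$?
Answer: $- \frac{17472}{181} \approx -96.53$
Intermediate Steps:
$t = - \frac{104}{181}$ ($t = \frac{104}{-181} = 104 \left(- \frac{1}{181}\right) = - \frac{104}{181} \approx -0.57459$)
$b{\left(j \right)} = j^{2} - 13 j$
$t b{\left(\left(-3\right) 3 + 1 \right)} = - \frac{104 \left(\left(-3\right) 3 + 1\right) \left(-13 + \left(\left(-3\right) 3 + 1\right)\right)}{181} = - \frac{104 \left(-9 + 1\right) \left(-13 + \left(-9 + 1\right)\right)}{181} = - \frac{104 \left(- 8 \left(-13 - 8\right)\right)}{181} = - \frac{104 \left(\left(-8\right) \left(-21\right)\right)}{181} = \left(- \frac{104}{181}\right) 168 = - \frac{17472}{181}$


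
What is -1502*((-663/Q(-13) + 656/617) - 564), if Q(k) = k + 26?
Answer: 568956098/617 ≈ 9.2213e+5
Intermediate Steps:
Q(k) = 26 + k
-1502*((-663/Q(-13) + 656/617) - 564) = -1502*((-663/(26 - 13) + 656/617) - 564) = -1502*((-663/13 + 656*(1/617)) - 564) = -1502*((-663*1/13 + 656/617) - 564) = -1502*((-51 + 656/617) - 564) = -1502*(-30811/617 - 564) = -1502*(-378799/617) = 568956098/617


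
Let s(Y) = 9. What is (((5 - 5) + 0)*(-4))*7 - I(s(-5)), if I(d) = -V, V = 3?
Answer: 3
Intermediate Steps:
I(d) = -3 (I(d) = -1*3 = -3)
(((5 - 5) + 0)*(-4))*7 - I(s(-5)) = (((5 - 5) + 0)*(-4))*7 - 1*(-3) = ((0 + 0)*(-4))*7 + 3 = (0*(-4))*7 + 3 = 0*7 + 3 = 0 + 3 = 3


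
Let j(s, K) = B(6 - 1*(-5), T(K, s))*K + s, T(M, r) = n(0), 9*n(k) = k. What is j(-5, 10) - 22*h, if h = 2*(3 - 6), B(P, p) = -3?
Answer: 97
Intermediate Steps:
n(k) = k/9
T(M, r) = 0 (T(M, r) = (⅑)*0 = 0)
h = -6 (h = 2*(-3) = -6)
j(s, K) = s - 3*K (j(s, K) = -3*K + s = s - 3*K)
j(-5, 10) - 22*h = (-5 - 3*10) - 22*(-6) = (-5 - 30) + 132 = -35 + 132 = 97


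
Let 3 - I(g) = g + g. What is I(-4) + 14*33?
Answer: 473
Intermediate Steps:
I(g) = 3 - 2*g (I(g) = 3 - (g + g) = 3 - 2*g)
I(-4) + 14*33 = (3 - 2*(-4)) + 14*33 = (3 + 8) + 462 = 11 + 462 = 473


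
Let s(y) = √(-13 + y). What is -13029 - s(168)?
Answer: -13029 - √155 ≈ -13041.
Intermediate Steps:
-13029 - s(168) = -13029 - √(-13 + 168) = -13029 - √155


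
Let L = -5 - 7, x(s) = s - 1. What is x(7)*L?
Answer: -72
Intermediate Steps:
x(s) = -1 + s
L = -12
x(7)*L = (-1 + 7)*(-12) = 6*(-12) = -72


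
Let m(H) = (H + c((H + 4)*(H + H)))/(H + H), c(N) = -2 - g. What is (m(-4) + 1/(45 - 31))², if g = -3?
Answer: 625/3136 ≈ 0.19930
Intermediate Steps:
c(N) = 1 (c(N) = -2 - 1*(-3) = -2 + 3 = 1)
m(H) = (1 + H)/(2*H) (m(H) = (H + 1)/(H + H) = (1 + H)/((2*H)) = (1 + H)*(1/(2*H)) = (1 + H)/(2*H))
(m(-4) + 1/(45 - 31))² = ((½)*(1 - 4)/(-4) + 1/(45 - 31))² = ((½)*(-¼)*(-3) + 1/14)² = (3/8 + 1/14)² = (25/56)² = 625/3136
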